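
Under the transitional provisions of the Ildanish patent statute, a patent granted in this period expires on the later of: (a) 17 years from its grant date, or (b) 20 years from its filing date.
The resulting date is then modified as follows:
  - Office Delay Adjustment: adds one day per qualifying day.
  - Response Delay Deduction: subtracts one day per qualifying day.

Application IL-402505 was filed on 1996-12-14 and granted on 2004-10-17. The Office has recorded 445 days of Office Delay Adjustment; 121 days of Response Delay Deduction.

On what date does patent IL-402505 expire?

(a) grant + 17 years → 17 October 2021.
(b) filing + 20 years → 14 December 2016.
Later of the two: 17 October 2021.
Office Delay Adjustment: +445 days → 5 January 2023.
Response Delay Deduction: −121 days → 6 September 2022.

September 6, 2022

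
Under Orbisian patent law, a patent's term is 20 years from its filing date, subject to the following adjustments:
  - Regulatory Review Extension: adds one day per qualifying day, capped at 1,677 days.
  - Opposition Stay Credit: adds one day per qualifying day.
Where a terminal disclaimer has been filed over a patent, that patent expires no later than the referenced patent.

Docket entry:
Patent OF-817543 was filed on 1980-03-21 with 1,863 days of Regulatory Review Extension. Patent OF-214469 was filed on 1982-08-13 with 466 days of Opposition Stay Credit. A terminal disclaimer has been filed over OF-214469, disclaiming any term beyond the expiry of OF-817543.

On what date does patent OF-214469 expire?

Natural term of OF-214469:
  Base: filing + 20 years → 13 August 2002.
  Opposition Stay Credit: +466 days → 22 November 2003.
Expiry of referenced patent OF-817543:
  Base: filing + 20 years → 21 March 2000.
  Regulatory Review Extension: 1863 days claimed exceeds the 1677-day cap, so +1677 days → 23 October 2004.
Terminal disclaimer: OF-214469 expires on the earlier of 22 November 2003 and 23 October 2004.

2003-11-22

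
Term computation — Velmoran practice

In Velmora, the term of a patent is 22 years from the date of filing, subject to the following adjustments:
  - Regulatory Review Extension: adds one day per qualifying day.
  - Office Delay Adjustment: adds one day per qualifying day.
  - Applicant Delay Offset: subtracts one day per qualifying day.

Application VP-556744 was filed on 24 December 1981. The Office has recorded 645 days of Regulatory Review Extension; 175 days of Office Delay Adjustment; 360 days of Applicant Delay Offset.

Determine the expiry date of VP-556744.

Base term: filing date + 22 years → 24 December 2003.
Regulatory Review Extension: +645 days → 29 September 2005.
Office Delay Adjustment: +175 days → 23 March 2006.
Applicant Delay Offset: −360 days → 28 March 2005.

March 28, 2005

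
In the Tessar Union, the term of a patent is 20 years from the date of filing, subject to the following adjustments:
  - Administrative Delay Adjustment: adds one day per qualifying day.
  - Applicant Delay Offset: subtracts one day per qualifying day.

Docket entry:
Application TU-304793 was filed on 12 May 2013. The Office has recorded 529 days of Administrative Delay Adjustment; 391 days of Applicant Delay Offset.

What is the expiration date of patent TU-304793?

2033-09-27

Base term: filing date + 20 years → 12 May 2033.
Administrative Delay Adjustment: +529 days → 23 October 2034.
Applicant Delay Offset: −391 days → 27 September 2033.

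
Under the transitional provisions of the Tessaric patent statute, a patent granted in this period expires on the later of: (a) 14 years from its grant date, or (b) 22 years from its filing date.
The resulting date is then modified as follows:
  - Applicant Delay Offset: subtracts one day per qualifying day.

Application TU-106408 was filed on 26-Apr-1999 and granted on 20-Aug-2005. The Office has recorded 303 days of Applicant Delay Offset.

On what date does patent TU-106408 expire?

2020-06-27

(a) grant + 14 years → 20 August 2019.
(b) filing + 22 years → 26 April 2021.
Later of the two: 26 April 2021.
Applicant Delay Offset: −303 days → 27 June 2020.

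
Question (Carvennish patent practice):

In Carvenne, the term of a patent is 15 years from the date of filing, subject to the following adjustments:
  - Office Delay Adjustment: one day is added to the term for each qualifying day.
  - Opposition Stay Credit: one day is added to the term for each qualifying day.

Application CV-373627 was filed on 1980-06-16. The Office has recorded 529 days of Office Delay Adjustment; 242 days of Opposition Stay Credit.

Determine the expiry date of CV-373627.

July 26, 1997

Base term: filing date + 15 years → 16 June 1995.
Office Delay Adjustment: +529 days → 26 November 1996.
Opposition Stay Credit: +242 days → 26 July 1997.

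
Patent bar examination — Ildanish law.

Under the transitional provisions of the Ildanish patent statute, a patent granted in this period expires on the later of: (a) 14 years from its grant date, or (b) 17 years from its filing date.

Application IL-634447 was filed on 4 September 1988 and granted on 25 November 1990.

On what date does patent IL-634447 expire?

(a) grant + 14 years → 25 November 2004.
(b) filing + 17 years → 4 September 2005.
Later of the two: 4 September 2005.

2005-09-04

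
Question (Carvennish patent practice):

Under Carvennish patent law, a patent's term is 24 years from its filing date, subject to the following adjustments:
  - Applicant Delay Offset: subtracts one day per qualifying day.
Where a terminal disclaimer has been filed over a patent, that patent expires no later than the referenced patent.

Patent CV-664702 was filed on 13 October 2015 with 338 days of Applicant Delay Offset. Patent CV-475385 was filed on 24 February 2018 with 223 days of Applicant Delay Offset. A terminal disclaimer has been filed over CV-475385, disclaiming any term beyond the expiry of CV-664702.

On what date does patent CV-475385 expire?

November 9, 2038

Natural term of CV-475385:
  Base: filing + 24 years → 24 February 2042.
  Applicant Delay Offset: −223 days → 16 July 2041.
Expiry of referenced patent CV-664702:
  Base: filing + 24 years → 13 October 2039.
  Applicant Delay Offset: −338 days → 9 November 2038.
Terminal disclaimer: CV-475385 expires on the earlier of 16 July 2041 and 9 November 2038.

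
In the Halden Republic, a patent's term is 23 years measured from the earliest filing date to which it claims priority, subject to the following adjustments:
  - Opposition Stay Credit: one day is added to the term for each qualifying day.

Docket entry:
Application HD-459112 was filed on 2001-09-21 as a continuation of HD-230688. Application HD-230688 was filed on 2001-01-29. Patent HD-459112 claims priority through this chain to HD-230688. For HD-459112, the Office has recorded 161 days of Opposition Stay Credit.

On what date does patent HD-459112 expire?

Earliest priority filing: 29 January 2001.
Base term: 29 January 2001 + 23 years → 29 January 2024.
Opposition Stay Credit: +161 days → 8 July 2024.

2024-07-08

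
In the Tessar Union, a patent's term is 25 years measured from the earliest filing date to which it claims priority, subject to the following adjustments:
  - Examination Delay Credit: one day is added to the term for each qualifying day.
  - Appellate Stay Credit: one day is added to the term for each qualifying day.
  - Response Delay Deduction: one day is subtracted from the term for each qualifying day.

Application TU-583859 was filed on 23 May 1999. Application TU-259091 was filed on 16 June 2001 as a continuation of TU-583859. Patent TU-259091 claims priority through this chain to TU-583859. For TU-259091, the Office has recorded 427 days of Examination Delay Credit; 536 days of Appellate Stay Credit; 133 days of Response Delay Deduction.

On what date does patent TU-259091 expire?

August 31, 2026

Earliest priority filing: 23 May 1999.
Base term: 23 May 1999 + 25 years → 23 May 2024.
Examination Delay Credit: +427 days → 24 July 2025.
Appellate Stay Credit: +536 days → 11 January 2027.
Response Delay Deduction: −133 days → 31 August 2026.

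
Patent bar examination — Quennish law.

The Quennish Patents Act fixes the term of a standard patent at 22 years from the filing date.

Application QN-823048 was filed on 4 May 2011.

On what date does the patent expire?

Filing date + 22 years → 4 May 2033.

May 4, 2033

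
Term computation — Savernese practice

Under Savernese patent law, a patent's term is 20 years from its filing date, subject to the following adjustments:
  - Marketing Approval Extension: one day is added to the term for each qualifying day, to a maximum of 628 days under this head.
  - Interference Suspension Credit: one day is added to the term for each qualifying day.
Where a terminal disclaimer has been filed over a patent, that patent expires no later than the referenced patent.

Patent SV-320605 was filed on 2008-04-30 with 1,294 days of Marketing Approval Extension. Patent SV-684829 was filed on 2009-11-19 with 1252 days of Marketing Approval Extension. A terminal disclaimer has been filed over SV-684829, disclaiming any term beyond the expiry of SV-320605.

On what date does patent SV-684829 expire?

2030-01-18

Natural term of SV-684829:
  Base: filing + 20 years → 19 November 2029.
  Marketing Approval Extension: 1252 days claimed exceeds the 628-day cap, so +628 days → 9 August 2031.
Expiry of referenced patent SV-320605:
  Base: filing + 20 years → 30 April 2028.
  Marketing Approval Extension: 1294 days claimed exceeds the 628-day cap, so +628 days → 18 January 2030.
Terminal disclaimer: SV-684829 expires on the earlier of 9 August 2031 and 18 January 2030.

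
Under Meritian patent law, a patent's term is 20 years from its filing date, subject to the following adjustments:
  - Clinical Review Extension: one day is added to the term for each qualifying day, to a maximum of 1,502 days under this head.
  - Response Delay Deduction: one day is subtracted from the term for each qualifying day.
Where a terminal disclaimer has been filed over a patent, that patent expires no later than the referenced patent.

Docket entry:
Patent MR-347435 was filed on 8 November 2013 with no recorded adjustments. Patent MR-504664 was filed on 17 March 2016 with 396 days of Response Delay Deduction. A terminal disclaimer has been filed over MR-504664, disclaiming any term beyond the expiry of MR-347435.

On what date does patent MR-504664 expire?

Natural term of MR-504664:
  Base: filing + 20 years → 17 March 2036.
  Response Delay Deduction: −396 days → 15 February 2035.
Expiry of referenced patent MR-347435:
  Base: filing + 20 years → 8 November 2033.
Terminal disclaimer: MR-504664 expires on the earlier of 15 February 2035 and 8 November 2033.

November 8, 2033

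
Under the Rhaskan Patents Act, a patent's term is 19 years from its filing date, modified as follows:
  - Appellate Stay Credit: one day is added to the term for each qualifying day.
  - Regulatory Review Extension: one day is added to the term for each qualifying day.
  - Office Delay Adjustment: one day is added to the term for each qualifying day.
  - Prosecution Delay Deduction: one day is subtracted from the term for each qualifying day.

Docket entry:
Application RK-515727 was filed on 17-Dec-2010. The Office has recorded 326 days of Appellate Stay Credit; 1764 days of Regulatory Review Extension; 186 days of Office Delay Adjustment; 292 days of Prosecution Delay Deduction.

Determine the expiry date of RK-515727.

2035-05-24

Base term: filing date + 19 years → 17 December 2029.
Appellate Stay Credit: +326 days → 8 November 2030.
Regulatory Review Extension: +1764 days → 7 September 2035.
Office Delay Adjustment: +186 days → 11 March 2036.
Prosecution Delay Deduction: −292 days → 24 May 2035.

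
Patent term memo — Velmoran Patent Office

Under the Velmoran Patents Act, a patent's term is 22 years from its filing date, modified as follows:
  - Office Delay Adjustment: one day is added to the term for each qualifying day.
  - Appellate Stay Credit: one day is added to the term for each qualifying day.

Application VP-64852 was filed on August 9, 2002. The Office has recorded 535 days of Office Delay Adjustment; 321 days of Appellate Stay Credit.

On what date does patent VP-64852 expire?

Base term: filing date + 22 years → 9 August 2024.
Office Delay Adjustment: +535 days → 26 January 2026.
Appellate Stay Credit: +321 days → 13 December 2026.

2026-12-13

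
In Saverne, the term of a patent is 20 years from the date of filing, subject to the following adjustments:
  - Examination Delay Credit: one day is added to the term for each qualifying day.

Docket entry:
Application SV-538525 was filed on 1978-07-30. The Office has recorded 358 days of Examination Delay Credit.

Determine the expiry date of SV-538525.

Base term: filing date + 20 years → 30 July 1998.
Examination Delay Credit: +358 days → 23 July 1999.

July 23, 1999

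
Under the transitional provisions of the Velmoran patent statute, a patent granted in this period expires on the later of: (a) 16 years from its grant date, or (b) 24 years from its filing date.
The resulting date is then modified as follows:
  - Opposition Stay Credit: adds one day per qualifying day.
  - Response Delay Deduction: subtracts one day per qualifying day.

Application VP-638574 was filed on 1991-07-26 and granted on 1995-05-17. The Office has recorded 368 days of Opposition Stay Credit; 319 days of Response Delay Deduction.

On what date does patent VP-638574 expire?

2015-09-13

(a) grant + 16 years → 17 May 2011.
(b) filing + 24 years → 26 July 2015.
Later of the two: 26 July 2015.
Opposition Stay Credit: +368 days → 28 July 2016.
Response Delay Deduction: −319 days → 13 September 2015.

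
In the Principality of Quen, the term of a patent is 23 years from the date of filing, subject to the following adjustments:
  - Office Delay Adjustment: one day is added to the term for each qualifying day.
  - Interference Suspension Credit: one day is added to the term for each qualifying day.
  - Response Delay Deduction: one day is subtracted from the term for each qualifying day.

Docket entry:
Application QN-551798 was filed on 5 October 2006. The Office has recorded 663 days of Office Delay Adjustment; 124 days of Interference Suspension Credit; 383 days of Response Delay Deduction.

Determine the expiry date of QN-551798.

2030-11-13

Base term: filing date + 23 years → 5 October 2029.
Office Delay Adjustment: +663 days → 30 July 2031.
Interference Suspension Credit: +124 days → 1 December 2031.
Response Delay Deduction: −383 days → 13 November 2030.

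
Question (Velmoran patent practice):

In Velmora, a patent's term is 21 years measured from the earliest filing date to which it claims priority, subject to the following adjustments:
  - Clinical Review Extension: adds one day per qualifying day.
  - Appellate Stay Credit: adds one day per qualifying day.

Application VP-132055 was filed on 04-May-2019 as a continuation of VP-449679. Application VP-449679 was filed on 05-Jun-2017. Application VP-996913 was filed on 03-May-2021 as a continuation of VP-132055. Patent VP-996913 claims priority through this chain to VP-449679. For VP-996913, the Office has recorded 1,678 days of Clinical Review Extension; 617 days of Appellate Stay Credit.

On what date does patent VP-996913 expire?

2044-09-16

Earliest priority filing: 5 June 2017.
Base term: 5 June 2017 + 21 years → 5 June 2038.
Clinical Review Extension: +1678 days → 8 January 2043.
Appellate Stay Credit: +617 days → 16 September 2044.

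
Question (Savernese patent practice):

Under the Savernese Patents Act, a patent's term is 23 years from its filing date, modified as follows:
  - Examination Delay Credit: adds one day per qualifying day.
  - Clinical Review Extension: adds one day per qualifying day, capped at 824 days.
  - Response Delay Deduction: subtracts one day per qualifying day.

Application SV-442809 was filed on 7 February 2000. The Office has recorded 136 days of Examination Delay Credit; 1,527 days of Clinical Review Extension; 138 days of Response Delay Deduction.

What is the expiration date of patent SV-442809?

2025-05-09

Base term: filing date + 23 years → 7 February 2023.
Examination Delay Credit: +136 days → 23 June 2023.
Clinical Review Extension: 1527 days claimed exceeds the 824-day cap, so +824 days → 24 September 2025.
Response Delay Deduction: −138 days → 9 May 2025.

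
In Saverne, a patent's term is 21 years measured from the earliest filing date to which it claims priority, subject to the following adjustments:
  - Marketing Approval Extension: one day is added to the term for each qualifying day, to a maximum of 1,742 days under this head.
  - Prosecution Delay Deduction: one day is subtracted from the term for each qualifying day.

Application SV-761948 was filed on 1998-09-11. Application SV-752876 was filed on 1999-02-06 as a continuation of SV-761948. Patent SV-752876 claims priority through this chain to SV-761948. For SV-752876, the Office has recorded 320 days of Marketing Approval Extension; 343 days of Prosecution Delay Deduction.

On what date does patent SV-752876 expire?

August 19, 2019

Earliest priority filing: 11 September 1998.
Base term: 11 September 1998 + 21 years → 11 September 2019.
Marketing Approval Extension: 320 days (within the 1742-day cap) → +320 days → 27 July 2020.
Prosecution Delay Deduction: −343 days → 19 August 2019.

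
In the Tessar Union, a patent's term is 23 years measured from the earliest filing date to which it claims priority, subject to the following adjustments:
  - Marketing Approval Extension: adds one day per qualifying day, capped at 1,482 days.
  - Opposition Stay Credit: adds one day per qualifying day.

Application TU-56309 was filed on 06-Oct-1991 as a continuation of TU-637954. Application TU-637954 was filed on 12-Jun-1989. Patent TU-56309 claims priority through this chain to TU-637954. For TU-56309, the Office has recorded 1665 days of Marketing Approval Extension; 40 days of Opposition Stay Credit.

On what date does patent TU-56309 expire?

August 12, 2016

Earliest priority filing: 12 June 1989.
Base term: 12 June 1989 + 23 years → 12 June 2012.
Marketing Approval Extension: 1665 days claimed exceeds the 1482-day cap, so +1482 days → 3 July 2016.
Opposition Stay Credit: +40 days → 12 August 2016.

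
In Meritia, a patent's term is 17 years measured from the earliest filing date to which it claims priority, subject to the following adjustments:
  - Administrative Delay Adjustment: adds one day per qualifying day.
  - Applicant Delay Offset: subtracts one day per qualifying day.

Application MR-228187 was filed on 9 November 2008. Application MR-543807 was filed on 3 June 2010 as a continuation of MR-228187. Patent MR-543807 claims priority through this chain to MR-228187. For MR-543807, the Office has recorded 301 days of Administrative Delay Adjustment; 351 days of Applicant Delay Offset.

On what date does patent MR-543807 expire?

2025-09-20

Earliest priority filing: 9 November 2008.
Base term: 9 November 2008 + 17 years → 9 November 2025.
Administrative Delay Adjustment: +301 days → 6 September 2026.
Applicant Delay Offset: −351 days → 20 September 2025.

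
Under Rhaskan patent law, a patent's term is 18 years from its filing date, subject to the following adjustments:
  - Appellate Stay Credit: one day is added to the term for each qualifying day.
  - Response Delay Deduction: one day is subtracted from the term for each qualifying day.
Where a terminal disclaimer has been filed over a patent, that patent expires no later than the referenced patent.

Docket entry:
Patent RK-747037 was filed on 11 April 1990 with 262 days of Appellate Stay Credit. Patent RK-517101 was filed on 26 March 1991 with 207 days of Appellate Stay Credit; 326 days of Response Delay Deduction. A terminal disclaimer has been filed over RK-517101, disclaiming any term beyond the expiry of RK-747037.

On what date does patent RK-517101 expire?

2008-11-27

Natural term of RK-517101:
  Base: filing + 18 years → 26 March 2009.
  Appellate Stay Credit: +207 days → 19 October 2009.
  Response Delay Deduction: −326 days → 27 November 2008.
Expiry of referenced patent RK-747037:
  Base: filing + 18 years → 11 April 2008.
  Appellate Stay Credit: +262 days → 29 December 2008.
Terminal disclaimer: RK-517101 expires on the earlier of 27 November 2008 and 29 December 2008.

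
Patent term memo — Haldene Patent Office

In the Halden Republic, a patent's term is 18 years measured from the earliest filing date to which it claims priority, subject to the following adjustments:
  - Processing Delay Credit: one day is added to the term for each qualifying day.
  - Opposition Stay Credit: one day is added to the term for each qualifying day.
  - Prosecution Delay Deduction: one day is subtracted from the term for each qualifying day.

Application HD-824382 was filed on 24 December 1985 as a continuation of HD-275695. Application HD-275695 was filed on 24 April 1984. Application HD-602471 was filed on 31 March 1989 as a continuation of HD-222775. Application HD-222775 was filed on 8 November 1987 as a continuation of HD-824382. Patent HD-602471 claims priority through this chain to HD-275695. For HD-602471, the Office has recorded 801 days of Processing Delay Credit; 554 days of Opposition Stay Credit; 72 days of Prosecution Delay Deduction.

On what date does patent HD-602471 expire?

Earliest priority filing: 24 April 1984.
Base term: 24 April 1984 + 18 years → 24 April 2002.
Processing Delay Credit: +801 days → 3 July 2004.
Opposition Stay Credit: +554 days → 8 January 2006.
Prosecution Delay Deduction: −72 days → 28 October 2005.

October 28, 2005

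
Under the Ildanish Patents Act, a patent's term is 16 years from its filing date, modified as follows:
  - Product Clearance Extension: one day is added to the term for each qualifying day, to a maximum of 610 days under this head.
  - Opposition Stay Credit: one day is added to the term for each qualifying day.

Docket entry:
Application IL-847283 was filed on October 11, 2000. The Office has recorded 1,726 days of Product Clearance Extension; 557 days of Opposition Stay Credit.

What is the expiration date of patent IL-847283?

Base term: filing date + 16 years → 11 October 2016.
Product Clearance Extension: 1726 days claimed exceeds the 610-day cap, so +610 days → 13 June 2018.
Opposition Stay Credit: +557 days → 22 December 2019.

December 22, 2019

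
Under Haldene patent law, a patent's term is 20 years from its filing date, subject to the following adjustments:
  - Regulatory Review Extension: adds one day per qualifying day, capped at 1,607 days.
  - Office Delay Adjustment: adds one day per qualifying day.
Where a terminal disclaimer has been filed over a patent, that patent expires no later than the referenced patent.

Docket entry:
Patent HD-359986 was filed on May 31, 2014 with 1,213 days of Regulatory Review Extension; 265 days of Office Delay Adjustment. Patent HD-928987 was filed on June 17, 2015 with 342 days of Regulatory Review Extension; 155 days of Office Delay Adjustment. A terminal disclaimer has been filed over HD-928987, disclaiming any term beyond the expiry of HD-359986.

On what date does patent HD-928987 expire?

Natural term of HD-928987:
  Base: filing + 20 years → 17 June 2035.
  Regulatory Review Extension: 342 days (within the 1607-day cap) → +342 days → 24 May 2036.
  Office Delay Adjustment: +155 days → 26 October 2036.
Expiry of referenced patent HD-359986:
  Base: filing + 20 years → 31 May 2034.
  Regulatory Review Extension: 1213 days (within the 1607-day cap) → +1213 days → 25 September 2037.
  Office Delay Adjustment: +265 days → 17 June 2038.
Terminal disclaimer: HD-928987 expires on the earlier of 26 October 2036 and 17 June 2038.

2036-10-26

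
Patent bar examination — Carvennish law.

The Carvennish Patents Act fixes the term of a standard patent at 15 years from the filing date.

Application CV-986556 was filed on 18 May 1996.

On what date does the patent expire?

2011-05-18

Filing date + 15 years → 18 May 2011.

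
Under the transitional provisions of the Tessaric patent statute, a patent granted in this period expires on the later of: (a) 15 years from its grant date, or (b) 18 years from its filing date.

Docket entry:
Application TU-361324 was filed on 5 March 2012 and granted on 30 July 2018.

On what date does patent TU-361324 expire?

2033-07-30

(a) grant + 15 years → 30 July 2033.
(b) filing + 18 years → 5 March 2030.
Later of the two: 30 July 2033.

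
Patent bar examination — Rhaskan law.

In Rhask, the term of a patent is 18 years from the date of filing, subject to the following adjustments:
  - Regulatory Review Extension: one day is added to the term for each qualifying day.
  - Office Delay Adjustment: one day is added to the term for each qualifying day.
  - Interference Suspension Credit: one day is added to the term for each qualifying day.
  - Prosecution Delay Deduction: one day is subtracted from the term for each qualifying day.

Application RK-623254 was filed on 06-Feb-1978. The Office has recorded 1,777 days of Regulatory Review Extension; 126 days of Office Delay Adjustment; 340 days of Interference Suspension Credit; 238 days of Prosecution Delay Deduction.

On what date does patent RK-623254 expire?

Base term: filing date + 18 years → 6 February 1996.
Regulatory Review Extension: +1777 days → 18 December 2000.
Office Delay Adjustment: +126 days → 23 April 2001.
Interference Suspension Credit: +340 days → 29 March 2002.
Prosecution Delay Deduction: −238 days → 3 August 2001.

2001-08-03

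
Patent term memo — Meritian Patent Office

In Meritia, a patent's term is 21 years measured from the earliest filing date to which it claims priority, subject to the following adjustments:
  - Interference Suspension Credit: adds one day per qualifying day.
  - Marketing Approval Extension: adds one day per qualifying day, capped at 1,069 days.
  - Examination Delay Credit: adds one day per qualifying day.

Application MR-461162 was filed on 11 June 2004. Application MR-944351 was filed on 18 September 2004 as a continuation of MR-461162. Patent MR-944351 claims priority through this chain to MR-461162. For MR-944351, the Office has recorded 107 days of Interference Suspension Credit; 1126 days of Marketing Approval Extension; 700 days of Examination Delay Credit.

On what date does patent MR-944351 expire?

Earliest priority filing: 11 June 2004.
Base term: 11 June 2004 + 21 years → 11 June 2025.
Interference Suspension Credit: +107 days → 26 September 2025.
Marketing Approval Extension: 1126 days claimed exceeds the 1069-day cap, so +1069 days → 30 August 2028.
Examination Delay Credit: +700 days → 31 July 2030.

July 31, 2030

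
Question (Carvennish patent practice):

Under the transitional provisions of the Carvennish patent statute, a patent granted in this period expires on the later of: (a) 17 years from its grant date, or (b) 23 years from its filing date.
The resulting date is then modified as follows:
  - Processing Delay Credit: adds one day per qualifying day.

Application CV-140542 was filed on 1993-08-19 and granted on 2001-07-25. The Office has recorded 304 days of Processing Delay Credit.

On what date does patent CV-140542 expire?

2019-05-25

(a) grant + 17 years → 25 July 2018.
(b) filing + 23 years → 19 August 2016.
Later of the two: 25 July 2018.
Processing Delay Credit: +304 days → 25 May 2019.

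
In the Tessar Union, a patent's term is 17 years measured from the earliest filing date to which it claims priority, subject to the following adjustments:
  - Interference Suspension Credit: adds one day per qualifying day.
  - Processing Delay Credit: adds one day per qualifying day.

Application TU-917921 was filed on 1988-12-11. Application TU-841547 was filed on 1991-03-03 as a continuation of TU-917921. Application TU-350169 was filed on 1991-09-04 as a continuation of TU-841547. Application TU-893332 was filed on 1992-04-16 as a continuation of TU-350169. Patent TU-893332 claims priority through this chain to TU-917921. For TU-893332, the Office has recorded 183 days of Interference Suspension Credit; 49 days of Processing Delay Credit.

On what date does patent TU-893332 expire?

July 31, 2006

Earliest priority filing: 11 December 1988.
Base term: 11 December 1988 + 17 years → 11 December 2005.
Interference Suspension Credit: +183 days → 12 June 2006.
Processing Delay Credit: +49 days → 31 July 2006.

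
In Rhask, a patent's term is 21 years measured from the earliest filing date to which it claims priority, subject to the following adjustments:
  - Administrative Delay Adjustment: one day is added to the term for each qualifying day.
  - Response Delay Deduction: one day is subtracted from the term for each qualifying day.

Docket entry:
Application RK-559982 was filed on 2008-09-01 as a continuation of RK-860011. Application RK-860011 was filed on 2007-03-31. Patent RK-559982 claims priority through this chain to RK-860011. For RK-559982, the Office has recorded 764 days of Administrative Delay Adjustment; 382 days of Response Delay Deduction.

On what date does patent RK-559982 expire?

Earliest priority filing: 31 March 2007.
Base term: 31 March 2007 + 21 years → 31 March 2028.
Administrative Delay Adjustment: +764 days → 4 May 2030.
Response Delay Deduction: −382 days → 17 April 2029.

2029-04-17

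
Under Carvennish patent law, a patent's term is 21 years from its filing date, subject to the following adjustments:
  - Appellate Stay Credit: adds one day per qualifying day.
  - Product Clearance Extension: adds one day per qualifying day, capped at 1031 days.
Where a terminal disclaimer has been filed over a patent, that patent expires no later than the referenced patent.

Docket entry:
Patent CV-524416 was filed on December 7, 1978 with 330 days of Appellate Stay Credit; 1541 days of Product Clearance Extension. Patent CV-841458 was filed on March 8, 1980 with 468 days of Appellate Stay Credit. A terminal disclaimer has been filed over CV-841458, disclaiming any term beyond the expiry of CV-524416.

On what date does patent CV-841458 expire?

Natural term of CV-841458:
  Base: filing + 21 years → 8 March 2001.
  Appellate Stay Credit: +468 days → 19 June 2002.
Expiry of referenced patent CV-524416:
  Base: filing + 21 years → 7 December 1999.
  Appellate Stay Credit: +330 days → 1 November 2000.
  Product Clearance Extension: 1541 days claimed exceeds the 1031-day cap, so +1031 days → 29 August 2003.
Terminal disclaimer: CV-841458 expires on the earlier of 19 June 2002 and 29 August 2003.

2002-06-19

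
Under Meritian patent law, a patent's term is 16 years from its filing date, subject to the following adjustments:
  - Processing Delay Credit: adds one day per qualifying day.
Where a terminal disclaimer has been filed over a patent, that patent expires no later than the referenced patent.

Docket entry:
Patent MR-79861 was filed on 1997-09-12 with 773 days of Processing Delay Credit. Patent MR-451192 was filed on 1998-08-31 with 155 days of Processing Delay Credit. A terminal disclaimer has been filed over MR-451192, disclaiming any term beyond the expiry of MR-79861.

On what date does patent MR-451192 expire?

Natural term of MR-451192:
  Base: filing + 16 years → 31 August 2014.
  Processing Delay Credit: +155 days → 2 February 2015.
Expiry of referenced patent MR-79861:
  Base: filing + 16 years → 12 September 2013.
  Processing Delay Credit: +773 days → 25 October 2015.
Terminal disclaimer: MR-451192 expires on the earlier of 2 February 2015 and 25 October 2015.

February 2, 2015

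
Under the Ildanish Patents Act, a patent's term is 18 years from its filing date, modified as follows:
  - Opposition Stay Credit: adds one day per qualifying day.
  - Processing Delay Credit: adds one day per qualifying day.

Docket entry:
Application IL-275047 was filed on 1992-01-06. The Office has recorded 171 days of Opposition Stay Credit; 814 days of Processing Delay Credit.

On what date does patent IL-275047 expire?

Base term: filing date + 18 years → 6 January 2010.
Opposition Stay Credit: +171 days → 26 June 2010.
Processing Delay Credit: +814 days → 17 September 2012.

2012-09-17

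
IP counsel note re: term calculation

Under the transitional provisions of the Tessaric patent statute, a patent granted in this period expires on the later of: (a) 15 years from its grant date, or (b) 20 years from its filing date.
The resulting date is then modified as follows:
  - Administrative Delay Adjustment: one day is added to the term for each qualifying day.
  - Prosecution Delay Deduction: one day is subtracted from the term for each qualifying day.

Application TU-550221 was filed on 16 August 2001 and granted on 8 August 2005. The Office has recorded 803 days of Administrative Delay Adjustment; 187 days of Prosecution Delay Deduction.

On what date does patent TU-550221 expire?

2023-04-24

(a) grant + 15 years → 8 August 2020.
(b) filing + 20 years → 16 August 2021.
Later of the two: 16 August 2021.
Administrative Delay Adjustment: +803 days → 28 October 2023.
Prosecution Delay Deduction: −187 days → 24 April 2023.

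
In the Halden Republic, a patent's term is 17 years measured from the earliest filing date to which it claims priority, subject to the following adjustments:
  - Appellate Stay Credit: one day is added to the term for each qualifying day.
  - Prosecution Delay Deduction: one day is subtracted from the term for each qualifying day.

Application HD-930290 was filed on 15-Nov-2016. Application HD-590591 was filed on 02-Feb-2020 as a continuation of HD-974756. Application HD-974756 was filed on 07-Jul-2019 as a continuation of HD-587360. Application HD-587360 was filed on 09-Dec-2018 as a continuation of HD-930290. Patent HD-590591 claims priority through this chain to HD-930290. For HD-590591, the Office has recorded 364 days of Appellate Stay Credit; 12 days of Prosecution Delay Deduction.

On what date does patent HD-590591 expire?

2034-11-02

Earliest priority filing: 15 November 2016.
Base term: 15 November 2016 + 17 years → 15 November 2033.
Appellate Stay Credit: +364 days → 14 November 2034.
Prosecution Delay Deduction: −12 days → 2 November 2034.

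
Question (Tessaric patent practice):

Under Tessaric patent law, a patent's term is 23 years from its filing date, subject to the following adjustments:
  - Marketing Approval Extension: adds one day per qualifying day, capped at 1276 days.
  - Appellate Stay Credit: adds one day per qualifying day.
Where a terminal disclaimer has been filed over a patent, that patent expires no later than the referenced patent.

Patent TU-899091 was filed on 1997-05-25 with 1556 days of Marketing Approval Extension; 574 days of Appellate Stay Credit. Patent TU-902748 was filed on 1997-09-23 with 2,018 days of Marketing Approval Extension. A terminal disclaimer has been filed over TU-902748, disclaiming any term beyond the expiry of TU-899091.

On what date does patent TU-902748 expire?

March 22, 2024

Natural term of TU-902748:
  Base: filing + 23 years → 23 September 2020.
  Marketing Approval Extension: 2018 days claimed exceeds the 1276-day cap, so +1276 days → 22 March 2024.
Expiry of referenced patent TU-899091:
  Base: filing + 23 years → 25 May 2020.
  Marketing Approval Extension: 1556 days claimed exceeds the 1276-day cap, so +1276 days → 22 November 2023.
  Appellate Stay Credit: +574 days → 18 June 2025.
Terminal disclaimer: TU-902748 expires on the earlier of 22 March 2024 and 18 June 2025.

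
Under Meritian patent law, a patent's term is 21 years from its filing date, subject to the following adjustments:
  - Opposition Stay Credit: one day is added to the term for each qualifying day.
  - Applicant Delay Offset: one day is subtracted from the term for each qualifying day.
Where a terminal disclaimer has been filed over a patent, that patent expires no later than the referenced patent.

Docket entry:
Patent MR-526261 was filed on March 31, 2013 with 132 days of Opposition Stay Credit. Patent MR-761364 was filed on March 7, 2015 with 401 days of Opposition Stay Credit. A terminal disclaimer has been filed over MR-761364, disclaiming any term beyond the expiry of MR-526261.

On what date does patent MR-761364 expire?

2034-08-10

Natural term of MR-761364:
  Base: filing + 21 years → 7 March 2036.
  Opposition Stay Credit: +401 days → 12 April 2037.
Expiry of referenced patent MR-526261:
  Base: filing + 21 years → 31 March 2034.
  Opposition Stay Credit: +132 days → 10 August 2034.
Terminal disclaimer: MR-761364 expires on the earlier of 12 April 2037 and 10 August 2034.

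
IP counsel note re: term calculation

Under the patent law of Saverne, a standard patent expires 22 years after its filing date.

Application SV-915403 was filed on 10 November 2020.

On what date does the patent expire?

Filing date + 22 years → 10 November 2042.

2042-11-10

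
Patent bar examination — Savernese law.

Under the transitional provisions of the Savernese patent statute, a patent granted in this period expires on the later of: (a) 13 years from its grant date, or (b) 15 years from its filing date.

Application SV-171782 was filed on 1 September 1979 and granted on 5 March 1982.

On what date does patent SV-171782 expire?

(a) grant + 13 years → 5 March 1995.
(b) filing + 15 years → 1 September 1994.
Later of the two: 5 March 1995.

March 5, 1995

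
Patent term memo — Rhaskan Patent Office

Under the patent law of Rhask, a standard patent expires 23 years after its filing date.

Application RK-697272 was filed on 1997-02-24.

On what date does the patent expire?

February 24, 2020

Filing date + 23 years → 24 February 2020.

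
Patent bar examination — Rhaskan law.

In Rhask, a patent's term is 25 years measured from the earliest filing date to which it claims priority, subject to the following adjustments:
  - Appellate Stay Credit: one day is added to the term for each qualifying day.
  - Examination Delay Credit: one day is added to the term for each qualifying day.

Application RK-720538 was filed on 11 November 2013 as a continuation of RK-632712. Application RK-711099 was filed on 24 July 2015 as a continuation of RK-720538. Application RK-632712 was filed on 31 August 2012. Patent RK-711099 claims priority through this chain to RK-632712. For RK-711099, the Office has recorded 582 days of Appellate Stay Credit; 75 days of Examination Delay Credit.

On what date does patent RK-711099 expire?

Earliest priority filing: 31 August 2012.
Base term: 31 August 2012 + 25 years → 31 August 2037.
Appellate Stay Credit: +582 days → 5 April 2039.
Examination Delay Credit: +75 days → 19 June 2039.

June 19, 2039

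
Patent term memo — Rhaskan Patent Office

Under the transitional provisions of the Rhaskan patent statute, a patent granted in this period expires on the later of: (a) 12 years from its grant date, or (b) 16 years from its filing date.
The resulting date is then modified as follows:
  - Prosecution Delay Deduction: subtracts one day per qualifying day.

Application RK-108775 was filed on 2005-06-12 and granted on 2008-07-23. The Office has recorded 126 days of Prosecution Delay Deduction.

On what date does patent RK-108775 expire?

(a) grant + 12 years → 23 July 2020.
(b) filing + 16 years → 12 June 2021.
Later of the two: 12 June 2021.
Prosecution Delay Deduction: −126 days → 6 February 2021.

February 6, 2021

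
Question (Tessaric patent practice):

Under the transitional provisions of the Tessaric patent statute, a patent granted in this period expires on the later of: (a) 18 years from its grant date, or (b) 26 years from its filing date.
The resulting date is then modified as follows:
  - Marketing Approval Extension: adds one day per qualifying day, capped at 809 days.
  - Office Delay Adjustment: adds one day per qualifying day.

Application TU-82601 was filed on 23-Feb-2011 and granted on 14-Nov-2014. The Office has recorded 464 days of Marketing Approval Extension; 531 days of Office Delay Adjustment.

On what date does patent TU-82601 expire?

(a) grant + 18 years → 14 November 2032.
(b) filing + 26 years → 23 February 2037.
Later of the two: 23 February 2037.
Marketing Approval Extension: 464 days (within the 809-day cap) → +464 days → 2 June 2038.
Office Delay Adjustment: +531 days → 15 November 2039.

2039-11-15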